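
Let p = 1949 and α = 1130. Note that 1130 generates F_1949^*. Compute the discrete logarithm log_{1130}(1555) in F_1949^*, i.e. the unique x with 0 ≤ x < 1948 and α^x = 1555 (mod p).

1376

Baby-step giant-step with m = ceil(sqrt(1948)) = 45.
Baby table (1130^j mod 1949 for j=0..44):
  0:1  1:1130  2:305  3:1626  4:1422  5:884  6:1032  7:658
  8:971  9:1892  10:1856  11:156  12:870  13:804  14:286  15:1595
  16:1474  17:1174  18:1300  19:1403  20:853  21:1084  22:948  23:1239
  24:688  25:1738  26:1297  27:1911  28:1887  29:104  30:580  31:536
  32:1490  33:1713  34:333  35:133  36:217  37:1585  38:1868  39:73
  40:632  41:826  42:1758  43:509  44:215
Giant step factor: 1130^(-45) ≡ 1513 (mod 1949).
Scan 1555·1513^i mod 1949 for i = 0, 1, …:
  i=0: 1555   i=1: 272   i=2: 297   i=3: 1091
  i=4: 1829   i=5: 1646   i=6: 1525   i=7: 1658
  i=8: 191   i=9: 531     …   i=29: 1575
  i=30: 1297
Match at i=30, j=26: x = 30·45 + 26 = 1376.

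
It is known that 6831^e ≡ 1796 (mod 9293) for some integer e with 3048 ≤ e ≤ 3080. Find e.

3071

Compute 6831^3048 mod 9293 = 1485, then multiply by 6831 repeatedly:
  6831^3048=1485  6831^3049=5372  6831^3050=7368  6831^3051=9213  6831^3052=1807
  6831^3053=2513  6831^3054=2132  6831^3055=1561  6831^3056=4120  6831^3057=4516
  6831^3058=5329  6831^3059=1718  6831^3060=7892  6831^3061=1559  6831^3062=9044
  6831^3063=8993  6831^3064=4453  6831^3065=2454  6831^3066=7995  6831^3067=8177
  6831^3068=6157  6831^3069=7642  6831^3070=3721  6831^3071=1796
Found 1796 at exponent 3071.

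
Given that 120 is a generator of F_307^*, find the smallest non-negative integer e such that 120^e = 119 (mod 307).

284

Baby-step giant-step with m = ceil(sqrt(306)) = 18.
Baby table (120^j mod 307 for j=0..17):
  0:1  1:120  2:278  3:204  4:227  5:224  6:171  7:258
  8:260  9:193  10:135  11:236  12:76  13:217  14:252  15:154
  16:60  17:139
Giant step factor: 120^(-18) ≡ 304 (mod 307).
Scan 119·304^i mod 307 for i = 0, 1, …:
  i=0: 119   i=1: 257   i=2: 150   i=3: 164
  i=4: 122   i=5: 248   i=6: 177   i=7: 83
  i=8: 58   i=9: 133     …   i=14: 223
  i=15: 252
Match at i=15, j=14: e = 15·18 + 14 = 284.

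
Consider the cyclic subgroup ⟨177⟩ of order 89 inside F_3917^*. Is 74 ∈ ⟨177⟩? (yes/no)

74 ∈ ⟨177⟩ iff 74^89 ≡ 1 (mod 3917), since |⟨177⟩| = 89.
74^89 mod 3917 = 1.
Since 1 = 1, 74 lies in the subgroup.

yes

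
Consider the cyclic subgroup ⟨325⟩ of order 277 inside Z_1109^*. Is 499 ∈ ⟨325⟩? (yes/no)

no

499 ∈ ⟨325⟩ iff 499^277 ≡ 1 (mod 1109), since |⟨325⟩| = 277.
499^277 mod 1109 = 1108.
Since 1108 ≠ 1, 499 does not lie in the subgroup.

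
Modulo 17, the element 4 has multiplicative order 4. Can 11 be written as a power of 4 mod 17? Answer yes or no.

11 ∈ ⟨4⟩ iff 11^4 ≡ 1 (mod 17), since |⟨4⟩| = 4.
11^4 mod 17 = 4.
Since 4 ≠ 1, 11 does not lie in the subgroup.

no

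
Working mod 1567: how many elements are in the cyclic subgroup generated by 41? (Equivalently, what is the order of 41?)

The order of 41 must divide p − 1 = 1566 = 2 · 3^3 · 29.
Divisors: 1, 2, 3, 6, 9, 18, 27, 29, 54, 58, 87, 174, 261, 522, 783, 1566.
Check each in increasing order: 41^1 ≡ 41;  41^2 ≡ 114;  41^3 ≡ 1540;  41^6 ≡ 729;  41^9 ≡ 688;  41^18 ≡ 110;  41^27 ≡ 464;  41^29 ≡ 1185;  41^54 ≡ 617;  41^58 ≡ 193;  41^87 ≡ 1490;  41^174 ≡ 1228;  41^261 ≡ 1031;  41^522 ≡ 535;  41^783 ≡ 1.
Smallest exponent giving 1 is 783.

783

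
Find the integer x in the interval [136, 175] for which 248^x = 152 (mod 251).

148

Compute 248^136 mod 251 = 192, then multiply by 248 repeatedly:
  248^136=192  248^137=177  248^138=222  248^139=87  248^140=241
  248^141=30  248^142=161  248^143=19  248^144=194  248^145=171
  248^146=240  248^147=33  248^148=152
Found 152 at exponent 148.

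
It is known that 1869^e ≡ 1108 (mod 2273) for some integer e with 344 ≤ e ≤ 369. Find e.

356

Compute 1869^344 mod 2273 = 1836, then multiply by 1869 repeatedly:
  1869^344=1836  1869^345=1527  1869^346=1348  1869^347=928  1869^348=133
  1869^349=820  1869^350=578  1869^351=607  1869^352=256  1869^353=1134
  1869^354=1010  1869^355=1100  1869^356=1108
Found 1108 at exponent 356.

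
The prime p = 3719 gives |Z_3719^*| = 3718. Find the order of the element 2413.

338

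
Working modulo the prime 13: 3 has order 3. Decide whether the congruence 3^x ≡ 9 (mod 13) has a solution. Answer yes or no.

yes

⟨3⟩ has order 3; its elements mod 13 are {1, 3, 9}.
9 is in this set.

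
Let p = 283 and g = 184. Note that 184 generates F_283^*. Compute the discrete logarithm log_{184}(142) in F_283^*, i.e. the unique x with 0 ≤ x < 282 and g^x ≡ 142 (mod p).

183

Baby-step giant-step with m = ceil(sqrt(282)) = 17.
Baby table (184^j mod 283 for j=0..16):
  0:1  1:184  2:179  3:108  4:62  5:88  6:61  7:187
  8:165  9:79  10:103  11:274  12:42  13:87  14:160  15:8
  16:57
Giant step factor: 184^(-17) ≡ 50 (mod 283).
Scan 142·50^i mod 283 for i = 0, 1, …:
  i=0: 142   i=1: 25   i=2: 118   i=3: 240
  i=4: 114   i=5: 40   i=6: 19   i=7: 101
  i=8: 239   i=9: 64   i=10: 87
Match at i=10, j=13: x = 10·17 + 13 = 183.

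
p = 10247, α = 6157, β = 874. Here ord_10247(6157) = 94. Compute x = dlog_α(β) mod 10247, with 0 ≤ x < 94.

56

Baby-step giant-step with m = ceil(sqrt(94)) = 10.
Baby table (6157^j mod 10247 for j=0..9):
  0:1  1:6157  2:4996  3:9125  4:8571  5:9844  6:8750  7:5271
  8:1298  9:9373
Giant step factor: 6157^(-10) ≡ 2497 (mod 10247).
Scan 874·2497^i mod 10247 for i = 0, 1, …:
  i=0: 874   i=1: 10014   i=2: 2278   i=3: 1081
  i=4: 4296   i=5: 8750
Match at i=5, j=6: x = 5·10 + 6 = 56.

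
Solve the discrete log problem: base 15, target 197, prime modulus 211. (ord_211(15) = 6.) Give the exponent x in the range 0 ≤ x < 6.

5

Successive powers of 15 modulo 211:
  15^0=1  15^1=15  15^2=14  15^3=210  15^4=196  15^5=197
So 15^5 ≡ 197 (mod 211), giving x = 5.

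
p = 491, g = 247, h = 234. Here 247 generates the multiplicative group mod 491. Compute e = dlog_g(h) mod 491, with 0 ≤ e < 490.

427

Baby-step giant-step with m = ceil(sqrt(490)) = 23.
Baby table (247^j mod 491 for j=0..22):
  0:1  1:247  2:125  3:433  4:404  5:115  6:418  7:136
  8:204  9:306  10:459  11:443  12:419  13:383  14:329  15:248
  16:372  17:67  18:346  19:28  20:42  21:63  22:340
Giant step factor: 247^(-23) ≡ 336 (mod 491).
Scan 234·336^i mod 491 for i = 0, 1, …:
  i=0: 234   i=1: 64   i=2: 391   i=3: 279
  i=4: 454   i=5: 334   i=6: 276   i=7: 428
  i=8: 436   i=9: 178     …   i=17: 403
  i=18: 383
Match at i=18, j=13: e = 18·23 + 13 = 427.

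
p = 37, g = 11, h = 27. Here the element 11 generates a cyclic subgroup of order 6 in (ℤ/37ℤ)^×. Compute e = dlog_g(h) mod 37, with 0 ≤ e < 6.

5

Successive powers of 11 modulo 37:
  11^0=1  11^1=11  11^2=10  11^3=36  11^4=26  11^5=27
So 11^5 ≡ 27 (mod 37), giving e = 5.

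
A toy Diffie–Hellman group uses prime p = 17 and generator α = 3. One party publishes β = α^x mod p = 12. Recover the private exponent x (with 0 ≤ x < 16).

13

Successive powers of 3 modulo 17:
  3^0=1  3^1=3  3^2=9  3^3=10  3^4=13  3^5=5
  3^6=15  3^7=11  3^8=16  3^9=14  3^10=8  3^11=7
  3^12=4  3^13=12
So 3^13 ≡ 12 (mod 17), giving x = 13.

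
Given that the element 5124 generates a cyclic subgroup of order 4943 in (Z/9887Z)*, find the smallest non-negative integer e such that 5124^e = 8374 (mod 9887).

Baby-step giant-step with m = ceil(sqrt(4943)) = 71.
Baby table (5124^j mod 9887 for j=0..70):
  0:1  1:5124  2:5391  3:9093  4:4988  5:617  6:7555  7:4215
  8:4452  9:2739  10:4983  11:4658  12:374  13:8185  14:9173  15:9541
  16:6756  17:3357  18:7775  19:4377  20:4032  21:6025  22:4886  23:1980
  24:1458  25:6107  26:9800  27:9014  28:5559  29:9756  30:1072  31:5643
  32:5144  33:9001  34:8156  35:8882  36:1507  37:121  38:7010  39:9656
  40:2796  41:441  42:5448  43:4551  44:5778  45:4794  46:5148  47:9723
  48:59  49:5706  50:1685  51:2589  52:7569  53:6742  54:830  55:1510
  56:5606  57:3409  58:7274  59:7873  60:2292  61:8339  62:7309  63:9247
  64:3124  65:323  66:3923  67:1181  68:600  69:9430  70:1551
Giant step factor: 5124^(-71) ≡ 6239 (mod 9887).
Scan 8374·6239^i mod 9887 for i = 0, 1, …:
  i=0: 8374   i=1: 2478   i=2: 6861   i=3: 4956
  i=4: 3835   i=5: 25   i=6: 7670   i=7: 50
  i=8: 5453   i=9: 100     …   i=33: 4233
  i=34: 1510
Match at i=34, j=55: e = 34·71 + 55 = 2469.

2469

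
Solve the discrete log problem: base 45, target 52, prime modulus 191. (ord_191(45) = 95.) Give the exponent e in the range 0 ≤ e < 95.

Baby-step giant-step with m = ceil(sqrt(95)) = 10.
Baby table (45^j mod 191 for j=0..9):
  0:1  1:45  2:115  3:18  4:46  5:160  6:133  7:64
  8:15  9:102
Giant step factor: 45^(-10) ≡ 32 (mod 191).
Scan 52·32^i mod 191 for i = 0, 1, …:
  i=0: 52   i=1: 136   i=2: 150   i=3: 25
  i=4: 36   i=5: 6   i=6: 1
Match at i=6, j=0: e = 6·10 + 0 = 60.

60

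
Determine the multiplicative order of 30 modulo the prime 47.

46

The order of 30 must divide p − 1 = 46 = 2 · 23.
Divisors: 1, 2, 23, 46.
Check each in increasing order: 30^1 ≡ 30;  30^2 ≡ 7;  30^23 ≡ 46;  30^46 ≡ 1.
Smallest exponent giving 1 is 46.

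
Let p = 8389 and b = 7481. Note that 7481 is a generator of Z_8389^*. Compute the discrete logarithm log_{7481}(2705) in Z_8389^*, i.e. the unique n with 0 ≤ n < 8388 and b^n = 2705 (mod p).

5715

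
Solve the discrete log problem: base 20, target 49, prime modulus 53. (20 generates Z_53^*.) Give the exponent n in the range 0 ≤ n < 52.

Successive powers of 20 modulo 53:
  20^0=1  20^1=20  20^2=29  20^3=50  20^4=46  20^5=19
  20^6=9  20^7=21  20^8=49
So 20^8 ≡ 49 (mod 53), giving n = 8.

8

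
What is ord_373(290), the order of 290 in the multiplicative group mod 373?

The order of 290 must divide p − 1 = 372 = 2^2 · 3 · 31.
Divisors: 1, 2, 3, 4, 6, 12, 31, 62, 93, 124, 186, 372.
Check each in increasing order: 290^1 ≡ 290;  290^2 ≡ 175;  290^3 ≡ 22;  290^4 ≡ 39;  290^6 ≡ 111;  290^12 ≡ 12;  290^31 ≡ 89;  290^62 ≡ 88;  290^93 ≡ 372;  290^124 ≡ 284;  290^186 ≡ 1.
Smallest exponent giving 1 is 186.

186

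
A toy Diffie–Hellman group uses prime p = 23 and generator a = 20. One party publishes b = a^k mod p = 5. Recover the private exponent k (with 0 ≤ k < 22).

Successive powers of 20 modulo 23:
  20^0=1  20^1=20  20^2=9  20^3=19  20^4=12  20^5=10
  20^6=16  20^7=21  20^8=6  20^9=5
So 20^9 ≡ 5 (mod 23), giving k = 9.

9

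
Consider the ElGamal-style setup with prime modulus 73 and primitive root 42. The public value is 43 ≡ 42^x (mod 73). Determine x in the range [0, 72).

21

Successive powers of 42 modulo 73:
  42^0=1  42^1=42  42^2=12  42^3=66  42^4=71  42^5=62
  42^6=49  42^7=14  42^8=4  42^9=22  42^10=48  42^11=45
  42^12=65  42^13=29  42^14=50  42^15=56  42^16=16  42^17=15
  42^18=46  42^19=34  42^20=41  42^21=43
So 42^21 ≡ 43 (mod 73), giving x = 21.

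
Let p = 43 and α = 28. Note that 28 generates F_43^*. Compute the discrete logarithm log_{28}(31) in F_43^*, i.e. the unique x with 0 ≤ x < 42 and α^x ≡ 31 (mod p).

32

Baby-step giant-step with m = ceil(sqrt(42)) = 7.
Baby table (28^j mod 43 for j=0..6):
  0:1  1:28  2:10  3:22  4:14  5:5  6:11
Giant step factor: 28^(-7) ≡ 37 (mod 43).
Scan 31·37^i mod 43 for i = 0, 1, …:
  i=0: 31   i=1: 29   i=2: 41   i=3: 12
  i=4: 14
Match at i=4, j=4: x = 4·7 + 4 = 32.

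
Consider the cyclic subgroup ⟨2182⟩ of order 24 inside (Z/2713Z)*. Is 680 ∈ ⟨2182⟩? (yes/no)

no

⟨2182⟩ has order 24; its elements mod 2713 are {1, 60, 191, 531, 591, 608, 696, 887, 1040, 1065, 1211, 1212, 1501, 1502, 1648, 1673, 1826, 2017, 2105, 2122, 2182, 2522, 2653, 2712}.
680 is not in this set.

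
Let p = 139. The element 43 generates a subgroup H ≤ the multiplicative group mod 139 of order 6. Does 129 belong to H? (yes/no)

⟨43⟩ has order 6; its elements mod 139 are {1, 42, 43, 96, 97, 138}.
129 is not in this set.

no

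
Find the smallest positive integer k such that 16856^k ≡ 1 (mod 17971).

2995

The order of 16856 must divide p − 1 = 17970 = 2 · 3 · 5 · 599.
Divisors: 1, 2, 3, 5, 6, 10, 15, 30, 599, 1198, 1797, 2995, 3594, 5990, 8985, 17970.
Check each in increasing order: 16856^1 ≡ 16856;  16856^2 ≡ 3226;  16856^3 ≡ 15181;  16856^5 ≡ 2931;  16856^6 ≡ 2657;  16856^10 ≡ 623;  16856^15 ≡ 10942;  16856^30 ≡ 4562;  16856^599 ≡ 2531;  16856^1198 ≡ 8285;  16856^1797 ≡ 15149;  16856^2995 ≡ 1.
Smallest exponent giving 1 is 2995.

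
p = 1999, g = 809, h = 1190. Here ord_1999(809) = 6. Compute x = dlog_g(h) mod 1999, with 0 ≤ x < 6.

4

Successive powers of 809 modulo 1999:
  809^0=1  809^1=809  809^2=808  809^3=1998  809^4=1190
So 809^4 ≡ 1190 (mod 1999), giving x = 4.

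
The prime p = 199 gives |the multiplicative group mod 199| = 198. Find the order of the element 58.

9

The order of 58 must divide p − 1 = 198 = 2 · 3^2 · 11.
Divisors: 1, 2, 3, 6, 9, 11, 18, 22, 33, 66, 99, 198.
Check each in increasing order: 58^1 ≡ 58;  58^2 ≡ 180;  58^3 ≡ 92;  58^6 ≡ 106;  58^9 ≡ 1.
Smallest exponent giving 1 is 9.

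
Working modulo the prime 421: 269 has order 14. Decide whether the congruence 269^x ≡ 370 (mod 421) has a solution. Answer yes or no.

yes

⟨269⟩ has order 14; its elements mod 421 are {1, 33, 36, 51, 75, 152, 174, 247, 269, 346, 370, 385, 388, 420}.
370 is in this set.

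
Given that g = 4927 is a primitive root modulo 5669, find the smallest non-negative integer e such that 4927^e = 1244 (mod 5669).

2037

Baby-step giant-step with m = ceil(sqrt(5668)) = 76.
Baby table (4927^j mod 5669 for j=0..75):
  0:1  1:4927  2:671  3:990  4:2390  5:1017  6:5032  7:2127
  8:3417  9:4298  10:2531  11:4106  12:3270  13:5661  14:267  15:301
  16:3418  17:3556  18:3202  19:5096  20:5660  21:1009  22:5299  23:2428
  24:1166  25:2185  26:64  27:3533  28:3261  29:1001  30:5566  31:2729
  32:4584  33:72  34:3266  35:2960  36:3252  37:2010  38:5196  39:5157
  40:81  41:2257  42:3330  43:824  44:844  45:3011  46:5093  47:2217
  48:4665  49:2329  50:927  51:3784  52:4096  53:5021  54:4620  55:1705
  56:4746  57:4586  58:4257  59:4608  60:4940  61:2363  62:4044  63:3922
  64:3742  65:1246  66:5184  67:2723  68:3367  69:1715  70:2995  71:5627
  72:2819  73:163  74:3772  75:1662
Giant step factor: 4927^(-76) ≡ 4515 (mod 5669).
Scan 1244·4515^i mod 5669 for i = 0, 1, …:
  i=0: 1244   i=1: 4350   i=2: 2834   i=3: 577
  i=4: 3084   i=5: 1196   i=6: 3052   i=7: 4110
  i=8: 2013   i=9: 1288     …   i=25: 3363
  i=26: 2363
Match at i=26, j=61: e = 26·76 + 61 = 2037.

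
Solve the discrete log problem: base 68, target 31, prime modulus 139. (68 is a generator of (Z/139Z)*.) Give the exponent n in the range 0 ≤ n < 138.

98

Baby-step giant-step with m = ceil(sqrt(138)) = 12.
Baby table (68^j mod 139 for j=0..11):
  0:1  1:68  2:37  3:14  4:118  5:101  6:57  7:123
  8:24  9:103  10:54  11:58
Giant step factor: 68^(-12) ≡ 131 (mod 139).
Scan 31·131^i mod 139 for i = 0, 1, …:
  i=0: 31   i=1: 30   i=2: 38   i=3: 113
  i=4: 69   i=5: 4   i=6: 107   i=7: 117
  i=8: 37
Match at i=8, j=2: n = 8·12 + 2 = 98.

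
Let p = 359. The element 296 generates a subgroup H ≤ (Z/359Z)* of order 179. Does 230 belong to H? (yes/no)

yes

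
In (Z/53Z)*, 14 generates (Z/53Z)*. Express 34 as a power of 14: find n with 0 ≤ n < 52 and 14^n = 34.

25

Baby-step giant-step with m = ceil(sqrt(52)) = 8.
Baby table (14^j mod 53 for j=0..7):
  0:1  1:14  2:37  3:41  4:44  5:33  6:38  7:2
Giant step factor: 14^(-8) ≡ 36 (mod 53).
Scan 34·36^i mod 53 for i = 0, 1, …:
  i=0: 34   i=1: 5   i=2: 21   i=3: 14
Match at i=3, j=1: n = 3·8 + 1 = 25.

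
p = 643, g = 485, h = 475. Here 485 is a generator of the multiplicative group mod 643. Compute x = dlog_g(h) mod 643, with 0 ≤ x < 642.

215

Baby-step giant-step with m = ceil(sqrt(642)) = 26.
Baby table (485^j mod 643 for j=0..25):
  0:1  1:485  2:530  3:493  4:552  5:232  6:638  7:147
  8:565  9:107  10:455  11:126  12:25  13:551  14:390  15:108
  16:297  17:13  18:518  19:460  20:622  21:103  22:444  23:578
  24:625  25:272
Giant step factor: 485^(-26) ≡ 49 (mod 643).
Scan 475·49^i mod 643 for i = 0, 1, …:
  i=0: 475   i=1: 127   i=2: 436   i=3: 145
  i=4: 32   i=5: 282   i=6: 315   i=7: 3
  i=8: 147
Match at i=8, j=7: x = 8·26 + 7 = 215.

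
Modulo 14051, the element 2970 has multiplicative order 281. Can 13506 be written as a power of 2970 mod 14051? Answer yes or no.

13506 ∈ ⟨2970⟩ iff 13506^281 ≡ 1 (mod 14051), since |⟨2970⟩| = 281.
13506^281 mod 14051 = 1.
Since 1 = 1, 13506 lies in the subgroup.

yes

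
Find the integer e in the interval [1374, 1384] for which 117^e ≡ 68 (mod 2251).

1375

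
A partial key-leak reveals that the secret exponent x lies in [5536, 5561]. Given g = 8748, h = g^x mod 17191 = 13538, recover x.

Compute 8748^5536 mod 17191 = 13538, then multiply by 8748 repeatedly:
  8748^5536=13538
Found 13538 at exponent 5536.

5536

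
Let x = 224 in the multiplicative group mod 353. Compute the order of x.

The order of 224 must divide p − 1 = 352 = 2^5 · 11.
Divisors: 1, 2, 4, 8, 11, 16, 22, 32, 44, 88, 176, 352.
Check each in increasing order: 224^1 ≡ 224;  224^2 ≡ 50;  224^4 ≡ 29;  224^8 ≡ 135;  224^11 ≡ 101;  224^16 ≡ 222;  224^22 ≡ 317;  224^32 ≡ 217;  224^44 ≡ 237;  224^88 ≡ 42;  224^176 ≡ 352;  224^352 ≡ 1.
Smallest exponent giving 1 is 352.

352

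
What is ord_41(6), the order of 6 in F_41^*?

The order of 6 must divide p − 1 = 40 = 2^3 · 5.
Divisors: 1, 2, 4, 5, 8, 10, 20, 40.
Check each in increasing order: 6^1 ≡ 6;  6^2 ≡ 36;  6^4 ≡ 25;  6^5 ≡ 27;  6^8 ≡ 10;  6^10 ≡ 32;  6^20 ≡ 40;  6^40 ≡ 1.
Smallest exponent giving 1 is 40.

40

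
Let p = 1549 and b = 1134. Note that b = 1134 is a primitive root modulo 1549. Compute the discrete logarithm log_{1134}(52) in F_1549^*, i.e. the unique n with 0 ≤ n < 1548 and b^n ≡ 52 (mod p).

589

Baby-step giant-step with m = ceil(sqrt(1548)) = 40.
Baby table (1134^j mod 1549 for j=0..39):
  0:1  1:1134  2:286  3:583  4:1248  5:995  6:658  7:1103
  8:759  9:1011  10:214  11:1032  12:793  13:842  14:644  15:717
  16:1402  17:594  18:1330  19:1043  20:875  21:890  22:861  23:504
  24:1504  25:87  26:1071  27:98  28:1153  29:146  30:1370  31:1482
  32:1472  33:975  34:1213  35:30  36:1491  37:835  38:451  39:264
Giant step factor: 1134^(-40) ≡ 122 (mod 1549).
Scan 52·122^i mod 1549 for i = 0, 1, …:
  i=0: 52   i=1: 148   i=2: 1017   i=3: 154
  i=4: 200   i=5: 1165   i=6: 1171   i=7: 354
  i=8: 1365   i=9: 787     …   i=13: 763
  i=14: 146
Match at i=14, j=29: n = 14·40 + 29 = 589.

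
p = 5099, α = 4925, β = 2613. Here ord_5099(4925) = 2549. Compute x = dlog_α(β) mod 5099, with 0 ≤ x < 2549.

Baby-step giant-step with m = ceil(sqrt(2549)) = 51.
Baby table (4925^j mod 5099 for j=0..50):
  0:1  1:4925  2:4781  3:4342  4:4243  5:1073  6:1961  7:419
  8:3579  9:4431  10:4054  11:3365  12:875  13:720  14:2195  15:495
  16:553  17:659  18:2611  19:4596  20:839  21:1885  22:3445  23:2252
  24:775  25:2823  26:3401  27:4809  28:4569  29:438  30:273  31:3488
  32:4968  33:2398  34:866  35:2286  36:5057  37:2209  38:3158  39:1200
  40:259  41:825  42:4321  43:2798  44:2652  45:2561  46:3098  47:1442
  48:4042  49:354  50:4691
Giant step factor: 4925^(-51) ≡ 1773 (mod 5099).
Scan 2613·1773^i mod 5099 for i = 0, 1, …:
  i=0: 2613   i=1: 2957   i=2: 989   i=3: 4540
  i=4: 3198   i=5: 5065   i=6: 906   i=7: 153
  i=8: 1022   i=9: 1861     …   i=27: 5037
  i=28: 2252
Match at i=28, j=23: x = 28·51 + 23 = 1451.

1451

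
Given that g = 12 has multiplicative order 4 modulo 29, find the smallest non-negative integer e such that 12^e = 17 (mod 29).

3

Successive powers of 12 modulo 29:
  12^0=1  12^1=12  12^2=28  12^3=17
So 12^3 ≡ 17 (mod 29), giving e = 3.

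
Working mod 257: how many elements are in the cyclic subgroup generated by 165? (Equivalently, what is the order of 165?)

64

The order of 165 must divide p − 1 = 256 = 2^8.
Divisors: 1, 2, 4, 8, 16, 32, 64, 128, 256.
Check each in increasing order: 165^1 ≡ 165;  165^2 ≡ 240;  165^4 ≡ 32;  165^8 ≡ 253;  165^16 ≡ 16;  165^32 ≡ 256;  165^64 ≡ 1.
Smallest exponent giving 1 is 64.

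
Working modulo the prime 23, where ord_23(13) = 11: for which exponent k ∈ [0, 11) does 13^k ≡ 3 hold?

Successive powers of 13 modulo 23:
  13^0=1  13^1=13  13^2=8  13^3=12  13^4=18  13^5=4
  13^6=6  13^7=9  13^8=2  13^9=3
So 13^9 ≡ 3 (mod 23), giving k = 9.

9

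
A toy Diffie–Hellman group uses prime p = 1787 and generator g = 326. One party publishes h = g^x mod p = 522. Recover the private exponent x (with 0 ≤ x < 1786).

Baby-step giant-step with m = ceil(sqrt(1786)) = 43.
Baby table (326^j mod 1787 for j=0..42):
  0:1  1:326  2:843  3:1407  4:1210  5:1320  6:1440  7:1246
  8:547  9:1409  10:75  11:1219  12:680  13:92  14:1400  15:715
  16:780  17:526  18:1711  19:242  20:264  21:288  22:964  23:1539
  24:1354  25:15  26:1316  27:136  28:1448  29:280  30:143  31:156
  32:820  33:1057  34:1478  35:1125  36:415  37:1265  38:1380  39:1343
  40:3  41:978  42:742
Giant step factor: 326^(-43) ≡ 1729 (mod 1787).
Scan 522·1729^i mod 1787 for i = 0, 1, …:
  i=0: 522   i=1: 103   i=2: 1174   i=3: 1601
  i=4: 66   i=5: 1533   i=6: 436   i=7: 1517
  i=8: 1364   i=9: 1303     …   i=20: 429
  i=21: 136
Match at i=21, j=27: x = 21·43 + 27 = 930.

930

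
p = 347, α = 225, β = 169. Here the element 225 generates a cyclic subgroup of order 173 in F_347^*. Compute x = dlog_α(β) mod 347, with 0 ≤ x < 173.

Baby-step giant-step with m = ceil(sqrt(173)) = 14.
Baby table (225^j mod 347 for j=0..13):
  0:1  1:225  2:310  3:3  4:328  5:236  6:9  7:290
  8:14  9:27  10:176  11:42  12:81  13:181
Giant step factor: 225^(-14) ≡ 168 (mod 347).
Scan 169·168^i mod 347 for i = 0, 1, …:
  i=0: 169   i=1: 285   i=2: 341   i=3: 33
  i=4: 339   i=5: 44   i=6: 105   i=7: 290
Match at i=7, j=7: x = 7·14 + 7 = 105.

105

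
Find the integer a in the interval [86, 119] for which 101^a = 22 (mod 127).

98

Compute 101^86 mod 127 = 17, then multiply by 101 repeatedly:
  101^86=17  101^87=66  101^88=62  101^89=39  101^90=2
  101^91=75  101^92=82  101^93=27  101^94=60  101^95=91
  101^96=47  101^97=48  101^98=22
Found 22 at exponent 98.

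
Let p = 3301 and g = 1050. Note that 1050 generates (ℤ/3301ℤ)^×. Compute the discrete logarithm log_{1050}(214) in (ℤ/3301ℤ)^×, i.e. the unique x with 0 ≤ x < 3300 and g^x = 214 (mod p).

2516

Baby-step giant-step with m = ceil(sqrt(3300)) = 58.
Baby table (1050^j mod 3301 for j=0..57):
  0:1  1:1050  2:3267  3:611  4:1156  5:2333  6:308  7:3203
  8:2732  9:31  10:2841  11:2247  12:2436  13:2826  14:3002  15:2946
  16:263  17:2167  18:961  19:2245  20:336  21:2894  22:1780  23:634
  24:2199  25:1551  26:1157  27:82  28:274  29:513  30:587  31:2364
  32:3149  33:2149  34:1867  35:2857  36:2542  37:1892  38:2699  39:1692
  40:662  41:1890  42:599  43:1760  44:2741  45:2879  46:2535  47:1144
  48:2937  49:716  50:2473  51:2064  52:1744  53:2446  54:122  55:2662
  56:2454  57:1920
Giant step factor: 1050^(-58) ≡ 2098 (mod 3301).
Scan 214·2098^i mod 3301 for i = 0, 1, …:
  i=0: 214   i=1: 36   i=2: 2906   i=3: 3142
  i=4: 3120   i=5: 3178   i=6: 2725   i=7: 3019
  i=8: 2544   i=9: 2896     …   i=42: 2512
  i=43: 1780
Match at i=43, j=22: x = 43·58 + 22 = 2516.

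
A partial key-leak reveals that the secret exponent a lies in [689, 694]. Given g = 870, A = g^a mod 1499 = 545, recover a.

Compute 870^689 mod 1499 = 216, then multiply by 870 repeatedly:
  870^689=216  870^690=545
Found 545 at exponent 690.

690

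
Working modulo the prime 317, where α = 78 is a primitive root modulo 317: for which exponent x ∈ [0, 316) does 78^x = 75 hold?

Baby-step giant-step with m = ceil(sqrt(316)) = 18.
Baby table (78^j mod 317 for j=0..17):
  0:1  1:78  2:61  3:3  4:234  5:183  6:9  7:68
  8:232  9:27  10:204  11:62  12:81  13:295  14:186  15:243
  16:251  17:241
Giant step factor: 78^(-18) ≡ 307 (mod 317).
Scan 75·307^i mod 317 for i = 0, 1, …:
  i=0: 75   i=1: 201   i=2: 209   i=3: 129
  i=4: 295
Match at i=4, j=13: x = 4·18 + 13 = 85.

85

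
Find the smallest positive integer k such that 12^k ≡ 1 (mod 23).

11

The order of 12 must divide p − 1 = 22 = 2 · 11.
Divisors: 1, 2, 11, 22.
Check each in increasing order: 12^1 ≡ 12;  12^2 ≡ 6;  12^11 ≡ 1.
Smallest exponent giving 1 is 11.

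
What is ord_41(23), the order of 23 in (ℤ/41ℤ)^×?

The order of 23 must divide p − 1 = 40 = 2^3 · 5.
Divisors: 1, 2, 4, 5, 8, 10, 20, 40.
Check each in increasing order: 23^1 ≡ 23;  23^2 ≡ 37;  23^4 ≡ 16;  23^5 ≡ 40;  23^8 ≡ 10;  23^10 ≡ 1.
Smallest exponent giving 1 is 10.

10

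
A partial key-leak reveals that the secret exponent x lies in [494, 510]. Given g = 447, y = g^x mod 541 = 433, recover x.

Compute 447^494 mod 541 = 320, then multiply by 447 repeatedly:
  447^494=320  447^495=216  447^496=254  447^497=469  447^498=276
  447^499=24  447^500=449  447^501=533  447^502=211  447^503=183
  447^504=110  447^505=480  447^506=324  447^507=381  447^508=433
Found 433 at exponent 508.

508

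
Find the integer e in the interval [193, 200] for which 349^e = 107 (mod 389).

Compute 349^193 mod 389 = 107, then multiply by 349 repeatedly:
  349^193=107
Found 107 at exponent 193.

193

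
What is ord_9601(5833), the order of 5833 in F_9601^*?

The order of 5833 must divide p − 1 = 9600 = 2^7 · 3 · 5^2.
Divisors: 1, 2, 3, 4, 5, 6, 8, 10, 12, 15, 16, 20, 24, 25, 30, 32, 40, 48, 50, 60, 64, 75, 80, 96, 100, 120, 128, 150, 160, 192, 200, 240, 300, 320, 384, 400, 480, 600, 640, 800, 960, 1200, 1600, 1920, 2400, 3200, 4800, 9600.
Check each in increasing order: 5833^1 ≡ 5833;  5833^2 ≡ 7546;  5833^3 ≡ 4834;  5833^4 ≡ 8186;  5833^5 ≡ 3165;  5833^6 ≡ 8323;  5833^8 ≡ 5217;  5833^10 ≡ 3382;  5833^12 ≡ 1114;  5833^15 ≡ 8516;  5833^16 ≡ 7855;  5833^20 ≡ 3133;  5833^24 ≡ 2467;  5833^25 ≡ 7713;  5833^30 ≡ 5903;  5833^32 ≡ 4999;  5833^40 ≡ 3467;  5833^48 ≡ 8656;  5833^50 ≡ 2573;  5833^60 ≡ 3380;  5833^64 ≡ 8199;  5833^75 ≡ 282;  5833^80 ≡ 9238;  5833^96 ≡ 132;  5833^100 ≡ 5240;  5833^120 ≡ 8811;  5833^128 ≡ 7000;  5833^150 ≡ 2716;  5833^160 ≡ 6956;  5833^192 ≡ 7823;  5833^200 ≡ 8341;  5833^240 ≡ 35;  5833^300 ≡ 3088;  5833^320 ≡ 6497;  5833^384 ≡ 2555;  5833^400 ≡ 3435;  5833^480 ≡ 1225;  5833^600 ≡ 1951;  5833^640 ≡ 5013;  5833^800 ≡ 9197;  5833^960 ≡ 2869;  5833^1200 ≡ 4405;  5833^1600 ≡ 9600;  5833^1920 ≡ 3104;  5833^2400 ≡ 404;  5833^3200 ≡ 1.
Smallest exponent giving 1 is 3200.

3200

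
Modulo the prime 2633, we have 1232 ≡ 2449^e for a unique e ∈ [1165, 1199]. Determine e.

Compute 2449^1165 mod 2633 = 2177, then multiply by 2449 repeatedly:
  2449^1165=2177  2449^1166=2281  2449^1167=1576  2449^1168=2279  2449^1169=1944
  2449^1170=392  2449^1171=1596  2449^1172=1232
Found 1232 at exponent 1172.

1172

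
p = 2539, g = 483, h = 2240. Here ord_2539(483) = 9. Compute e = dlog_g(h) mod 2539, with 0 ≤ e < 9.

2

Successive powers of 483 modulo 2539:
  483^0=1  483^1=483  483^2=2240
So 483^2 ≡ 2240 (mod 2539), giving e = 2.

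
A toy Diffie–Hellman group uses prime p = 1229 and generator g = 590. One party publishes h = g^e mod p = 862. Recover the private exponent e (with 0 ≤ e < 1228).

208

Baby-step giant-step with m = ceil(sqrt(1228)) = 36.
Baby table (590^j mod 1229 for j=0..35):
  0:1  1:590  2:293  3:810  4:1048  5:133  6:1043  7:870
  8:807  9:507  10:483  11:1071  12:184  13:408  14:1065  15:331
  16:1108  17:1121  18:188  19:310  20:1008  21:1113  22:384  23:424
  24:673  25:103  26:549  27:683  28:1087  29:1021  30:180  31:506
  32:1122  33:778  34:603  35:589
Giant step factor: 590^(-36) ≡ 120 (mod 1229).
Scan 862·120^i mod 1229 for i = 0, 1, …:
  i=0: 862   i=1: 204   i=2: 1129   i=3: 290
  i=4: 388   i=5: 1087
Match at i=5, j=28: e = 5·36 + 28 = 208.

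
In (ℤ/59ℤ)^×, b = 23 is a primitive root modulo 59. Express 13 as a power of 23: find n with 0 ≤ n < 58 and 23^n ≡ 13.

Baby-step giant-step with m = ceil(sqrt(58)) = 8.
Baby table (23^j mod 59 for j=0..7):
  0:1  1:23  2:57  3:13  4:4  5:33  6:51  7:52
Giant step factor: 23^(-8) ≡ 48 (mod 59).
Scan 13·48^i mod 59 for i = 0, 1, …:
  i=0: 13
Match at i=0, j=3: n = 0·8 + 3 = 3.

3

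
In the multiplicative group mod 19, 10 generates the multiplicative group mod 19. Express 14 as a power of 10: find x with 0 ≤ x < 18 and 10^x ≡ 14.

11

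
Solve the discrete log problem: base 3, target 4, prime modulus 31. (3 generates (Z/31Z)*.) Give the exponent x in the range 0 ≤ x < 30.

18

Successive powers of 3 modulo 31:
  3^0=1  3^1=3  3^2=9  3^3=27  3^4=19  3^5=26
  3^6=16  3^7=17  3^8=20  3^9=29  3^10=25  3^11=13
  3^12=8  3^13=24  3^14=10  3^15=30  3^16=28  3^17=22
  3^18=4
So 3^18 ≡ 4 (mod 31), giving x = 18.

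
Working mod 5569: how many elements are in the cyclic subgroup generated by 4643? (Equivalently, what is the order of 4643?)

The order of 4643 must divide p − 1 = 5568 = 2^6 · 3 · 29.
Divisors: 1, 2, 3, 4, 6, 8, 12, 16, 24, 29, 32, 48, 58, 64, 87, 96, 116, 174, 192, 232, 348, 464, 696, 928, 1392, 1856, 2784, 5568.
Check each in increasing order: 4643^1 ≡ 4643;  4643^2 ≡ 5419;  4643^3 ≡ 5244;  4643^4 ≡ 224;  4643^6 ≡ 5383;  4643^8 ≡ 55;  4643^12 ≡ 1182;  4643^16 ≡ 3025;  4643^24 ≡ 4874;  4643^29 ≡ 546;  4643^32 ≡ 758;  4643^48 ≡ 4091;  4643^58 ≡ 2959;  4643^64 ≡ 957;  4643^87 ≡ 604;  4643^96 ≡ 1436;  4643^116 ≡ 1213;  4643^174 ≡ 2831;  4643^192 ≡ 1566;  4643^232 ≡ 1153;  4643^348 ≡ 770;  4643^464 ≡ 3987;  4643^696 ≡ 2586;  4643^928 ≡ 2243;  4643^1392 ≡ 4596;  4643^1856 ≡ 2242;  4643^2784 ≡ 5568;  4643^5568 ≡ 1.
Smallest exponent giving 1 is 5568.

5568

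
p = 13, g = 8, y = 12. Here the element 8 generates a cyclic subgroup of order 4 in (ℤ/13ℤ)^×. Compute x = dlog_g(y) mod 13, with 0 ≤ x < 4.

2

Successive powers of 8 modulo 13:
  8^0=1  8^1=8  8^2=12
So 8^2 ≡ 12 (mod 13), giving x = 2.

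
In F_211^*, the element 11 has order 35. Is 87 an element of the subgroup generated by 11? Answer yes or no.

yes

87 ∈ ⟨11⟩ iff 87^35 ≡ 1 (mod 211), since |⟨11⟩| = 35.
87^35 mod 211 = 1.
Since 1 = 1, 87 lies in the subgroup.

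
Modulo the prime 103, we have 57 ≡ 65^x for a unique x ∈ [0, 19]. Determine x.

17

Compute 65^0 mod 103 = 1, then multiply by 65 repeatedly:
  65^0=1  65^1=65  65^2=2  65^3=27  65^4=4
  65^5=54  65^6=8  65^7=5  65^8=16  65^9=10
  65^10=32  65^11=20  65^12=64  65^13=40  65^14=25
  65^15=80  65^16=50  65^17=57
Found 57 at exponent 17.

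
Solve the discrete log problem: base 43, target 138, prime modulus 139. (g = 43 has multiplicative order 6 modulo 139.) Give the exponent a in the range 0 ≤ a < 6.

3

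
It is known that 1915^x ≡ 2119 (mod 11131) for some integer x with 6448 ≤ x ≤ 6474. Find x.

Compute 1915^6448 mod 11131 = 7253, then multiply by 1915 repeatedly:
  1915^6448=7253  1915^6449=9138  1915^6450=1338  1915^6451=2140  1915^6452=1892
  1915^6453=5605  1915^6454=3291  1915^6455=2119
Found 2119 at exponent 6455.

6455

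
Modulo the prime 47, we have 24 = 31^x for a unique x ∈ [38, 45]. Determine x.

40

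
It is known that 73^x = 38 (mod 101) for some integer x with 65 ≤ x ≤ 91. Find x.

Compute 73^65 mod 101 = 57, then multiply by 73 repeatedly:
  73^65=57  73^66=20  73^67=46  73^68=25  73^69=7
  73^70=6  73^71=34  73^72=58  73^73=93  73^74=22
  73^75=91  73^76=78  73^77=38
Found 38 at exponent 77.

77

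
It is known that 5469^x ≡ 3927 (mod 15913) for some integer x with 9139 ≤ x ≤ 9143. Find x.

9139

Compute 5469^9139 mod 15913 = 3927, then multiply by 5469 repeatedly:
  5469^9139=3927
Found 3927 at exponent 9139.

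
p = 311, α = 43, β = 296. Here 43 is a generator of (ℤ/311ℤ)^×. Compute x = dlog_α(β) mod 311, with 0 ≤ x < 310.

Baby-step giant-step with m = ceil(sqrt(310)) = 18.
Baby table (43^j mod 311 for j=0..17):
  0:1  1:43  2:294  3:202  4:289  5:298  6:63  7:221
  8:173  9:286  10:169  11:114  12:237  13:239  14:14  15:291
  16:73  17:29
Giant step factor: 43^(-18) ≡ 104 (mod 311).
Scan 296·104^i mod 311 for i = 0, 1, …:
  i=0: 296   i=1: 306   i=2: 102   i=3: 34
  i=4: 115   i=5: 142   i=6: 151   i=7: 154
  i=8: 155   i=9: 259     …   i=13: 295
  i=14: 202
Match at i=14, j=3: x = 14·18 + 3 = 255.

255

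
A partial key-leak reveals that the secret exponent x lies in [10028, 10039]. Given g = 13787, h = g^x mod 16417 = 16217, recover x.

Compute 13787^10028 mod 16417 = 13574, then multiply by 13787 repeatedly:
  13787^10028=13574  13787^10029=7355  13787^10030=11993  13787^10031=11884  13787^10032=3048
  13787^10033=11673  13787^10034=16217
Found 16217 at exponent 10034.

10034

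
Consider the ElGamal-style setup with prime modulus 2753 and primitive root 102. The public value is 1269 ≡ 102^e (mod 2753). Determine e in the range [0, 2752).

2265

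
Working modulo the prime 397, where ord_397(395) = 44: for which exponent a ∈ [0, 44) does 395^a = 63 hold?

Baby-step giant-step with m = ceil(sqrt(44)) = 7.
Baby table (395^j mod 397 for j=0..6):
  0:1  1:395  2:4  3:389  4:16  5:365  6:64
Giant step factor: 395^(-7) ≡ 214 (mod 397).
Scan 63·214^i mod 397 for i = 0, 1, …:
  i=0: 63   i=1: 381   i=2: 149   i=3: 126
  i=4: 365
Match at i=4, j=5: a = 4·7 + 5 = 33.

33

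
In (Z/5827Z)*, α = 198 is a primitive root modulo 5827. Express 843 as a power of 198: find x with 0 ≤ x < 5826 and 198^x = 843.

1142

Baby-step giant-step with m = ceil(sqrt(5826)) = 77.
Baby table (198^j mod 5827 for j=0..76):
  0:1  1:198  2:4242  3:828  4:788  5:4522  6:3825  7:5667
  8:3282  9:3039  10:1541  11:2114  12:4855  13:5662  14:2292  15:5137
  16:3228  17:4001  18:5553  19:4018  20:3092  21:381  22:5514  23:2123
  24:810  25:3051  26:3917  27:575  28:3137  29:3464  30:4113  31:4421
  32:1308  33:2596  34:1232  35:5029  36:5152  37:371  38:3534  39:492
  40:4184  41:998  42:5313  43:3114  44:4737  45:5606  46:2858  47:665
  48:3476  49:662  50:2882  51:5417  52:398  53:3053  54:4313  55:3232
  56:4793  57:5040  58:1503  59:417  60:988  61:3333  62:1483  63:2284
  64:3553  65:4254  66:3204  67:5076  68:2804  69:1627  70:1661  71:2566
  72:1119  73:136  74:3620  75:39  76:1895
Giant step factor: 198^(-77) ≡ 5421 (mod 5827).
Scan 843·5421^i mod 5827 for i = 0, 1, …:
  i=0: 843   i=1: 1535   i=2: 279   i=3: 3266
  i=4: 2560   i=5: 3673   i=6: 474   i=7: 5674
  i=8: 3848   i=9: 5175     …   i=13: 2589
  i=14: 3553
Match at i=14, j=64: x = 14·77 + 64 = 1142.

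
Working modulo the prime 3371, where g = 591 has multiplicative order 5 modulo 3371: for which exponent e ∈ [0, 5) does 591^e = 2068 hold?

2

Successive powers of 591 modulo 3371:
  591^0=1  591^1=591  591^2=2068
So 591^2 ≡ 2068 (mod 3371), giving e = 2.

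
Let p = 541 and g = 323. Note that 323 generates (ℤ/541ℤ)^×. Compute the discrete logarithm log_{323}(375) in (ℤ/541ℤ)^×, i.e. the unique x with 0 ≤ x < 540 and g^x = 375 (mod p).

Baby-step giant-step with m = ceil(sqrt(540)) = 24.
Baby table (323^j mod 541 for j=0..23):
  0:1  1:323  2:457  3:459  4:23  5:396  6:232  7:278
  8:529  9:452  10:467  11:443  12:265  13:117  14:462  15:451
  16:144  17:527  18:347  19:94  20:66  21:219  22:407  23:539
Giant step factor: 323^(-24) ≡ 237 (mod 541).
Scan 375·237^i mod 541 for i = 0, 1, …:
  i=0: 375   i=1: 151   i=2: 81   i=3: 262
  i=4: 420   i=5: 537   i=6: 134   i=7: 380
  i=8: 254   i=9: 147     …   i=17: 290
  i=18: 23
Match at i=18, j=4: x = 18·24 + 4 = 436.

436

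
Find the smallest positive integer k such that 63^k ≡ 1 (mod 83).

The order of 63 must divide p − 1 = 82 = 2 · 41.
Divisors: 1, 2, 41, 82.
Check each in increasing order: 63^1 ≡ 63;  63^2 ≡ 68;  63^41 ≡ 1.
Smallest exponent giving 1 is 41.

41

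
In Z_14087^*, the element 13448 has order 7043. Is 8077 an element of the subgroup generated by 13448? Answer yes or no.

8077 ∈ ⟨13448⟩ iff 8077^7043 ≡ 1 (mod 14087), since |⟨13448⟩| = 7043.
8077^7043 mod 14087 = 14086.
Since 14086 ≠ 1, 8077 does not lie in the subgroup.

no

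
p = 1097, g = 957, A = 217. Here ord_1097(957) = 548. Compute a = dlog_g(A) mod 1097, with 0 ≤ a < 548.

393

Baby-step giant-step with m = ceil(sqrt(548)) = 24.
Baby table (957^j mod 1097 for j=0..23):
  0:1  1:957  2:951  3:694  4:473  5:697  6:53  7:259
  8:1038  9:581  10:935  11:740  12:615  13:563  14:164  15:77
  16:190  17:825  18:782  19:220  20:1013  21:790  22:197  23:942
Giant step factor: 957^(-24) ≡ 1065 (mod 1097).
Scan 217·1065^i mod 1097 for i = 0, 1, …:
  i=0: 217   i=1: 735   i=2: 614   i=3: 98
  i=4: 155   i=5: 525   i=6: 752   i=7: 70
  i=8: 1051   i=9: 375     …   i=15: 976
  i=16: 581
Match at i=16, j=9: a = 16·24 + 9 = 393.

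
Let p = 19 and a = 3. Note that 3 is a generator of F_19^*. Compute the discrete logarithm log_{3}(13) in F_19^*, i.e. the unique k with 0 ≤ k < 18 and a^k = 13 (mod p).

17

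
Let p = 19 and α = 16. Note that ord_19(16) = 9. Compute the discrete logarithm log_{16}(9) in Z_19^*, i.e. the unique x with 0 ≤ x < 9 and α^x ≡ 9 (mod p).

Successive powers of 16 modulo 19:
  16^0=1  16^1=16  16^2=9
So 16^2 ≡ 9 (mod 19), giving x = 2.

2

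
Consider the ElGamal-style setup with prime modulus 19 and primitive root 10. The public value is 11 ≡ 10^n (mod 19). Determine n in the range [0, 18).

6

Successive powers of 10 modulo 19:
  10^0=1  10^1=10  10^2=5  10^3=12  10^4=6  10^5=3
  10^6=11
So 10^6 ≡ 11 (mod 19), giving n = 6.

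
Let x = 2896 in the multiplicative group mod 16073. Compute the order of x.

49

The order of 2896 must divide p − 1 = 16072 = 2^3 · 7^2 · 41.
Divisors: 1, 2, 4, 7, 8, 14, 28, 41, 49, 56, 82, 98, 164, 196, 287, 328, 392, 574, 1148, 2009, 2296, 4018, 8036, 16072.
Check each in increasing order: 2896^1 ≡ 2896;  2896^2 ≡ 12783;  2896^4 ≡ 6971;  2896^7 ≡ 13844;  2896^8 ≡ 6162;  2896^14 ≡ 1884;  2896^28 ≡ 13396;  2896^41 ≡ 8626;  2896^49 ≡ 1.
Smallest exponent giving 1 is 49.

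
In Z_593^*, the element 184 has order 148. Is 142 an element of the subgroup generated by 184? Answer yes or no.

no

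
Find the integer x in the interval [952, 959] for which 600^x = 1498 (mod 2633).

955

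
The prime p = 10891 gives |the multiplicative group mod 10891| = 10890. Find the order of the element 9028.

5445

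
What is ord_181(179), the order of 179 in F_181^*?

The order of 179 must divide p − 1 = 180 = 2^2 · 3^2 · 5.
Divisors: 1, 2, 3, 4, 5, 6, 9, 10, 12, 15, 18, 20, 30, 36, 45, 60, 90, 180.
Check each in increasing order: 179^1 ≡ 179;  179^2 ≡ 4;  179^3 ≡ 173;  179^4 ≡ 16;  179^5 ≡ 149;  179^6 ≡ 64;  179^9 ≡ 31;  179^10 ≡ 119;  179^12 ≡ 114;  179^15 ≡ 174;  179^18 ≡ 56;  179^20 ≡ 43;  179^30 ≡ 49;  179^36 ≡ 59;  179^45 ≡ 19;  179^60 ≡ 48;  179^90 ≡ 180;  179^180 ≡ 1.
Smallest exponent giving 1 is 180.

180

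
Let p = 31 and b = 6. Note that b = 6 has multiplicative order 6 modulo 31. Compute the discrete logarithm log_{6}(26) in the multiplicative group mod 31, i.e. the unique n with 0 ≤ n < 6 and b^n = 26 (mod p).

Successive powers of 6 modulo 31:
  6^0=1  6^1=6  6^2=5  6^3=30  6^4=25  6^5=26
So 6^5 ≡ 26 (mod 31), giving n = 5.

5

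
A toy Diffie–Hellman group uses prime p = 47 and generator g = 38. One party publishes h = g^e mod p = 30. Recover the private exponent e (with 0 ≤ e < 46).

5

Successive powers of 38 modulo 47:
  38^0=1  38^1=38  38^2=34  38^3=23  38^4=28  38^5=30
So 38^5 ≡ 30 (mod 47), giving e = 5.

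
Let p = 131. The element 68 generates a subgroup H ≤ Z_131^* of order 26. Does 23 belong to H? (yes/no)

no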